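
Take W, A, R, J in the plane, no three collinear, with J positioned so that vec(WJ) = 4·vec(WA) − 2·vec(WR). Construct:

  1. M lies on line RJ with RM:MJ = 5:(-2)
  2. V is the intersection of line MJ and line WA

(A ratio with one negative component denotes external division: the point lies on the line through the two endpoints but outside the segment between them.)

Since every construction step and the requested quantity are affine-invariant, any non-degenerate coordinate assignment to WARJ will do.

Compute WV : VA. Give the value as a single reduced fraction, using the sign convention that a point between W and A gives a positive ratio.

Assign W = (0, 0), A = (1, 0), R = (0, 1), J = (4, -2) — the answer is frame-independent, so this choice is without loss of generality.
1. M lies on line RJ with RM:MJ = 5:(-2) ⇒ M = (20/3, -4)
2. V is the intersection of line MJ and line WA ⇒ V = (4/3, 0)
V = W + t·(A−W) with t = 4/3, so WV:VA = t:(1−t) = 4/3:-1/3

WV:VA = -4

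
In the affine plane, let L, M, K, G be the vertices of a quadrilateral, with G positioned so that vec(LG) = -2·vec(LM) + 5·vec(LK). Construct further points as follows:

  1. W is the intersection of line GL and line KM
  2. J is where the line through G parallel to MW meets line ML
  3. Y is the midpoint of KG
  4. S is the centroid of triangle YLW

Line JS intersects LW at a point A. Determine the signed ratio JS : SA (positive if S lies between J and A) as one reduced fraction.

Assign L = (0, 0), M = (1, 0), K = (0, 1), G = (-2, 5) — the answer is frame-independent, so this choice is without loss of generality.
1. W is the intersection of line GL and line KM ⇒ W = (-2/3, 5/3)
2. J is where the line through G parallel to MW meets line ML ⇒ J = (3, 0)
3. Y is the midpoint of KG ⇒ Y = (-1, 3)
4. S is the centroid of triangle YLW ⇒ S = (-5/9, 14/9)
line JS meets LW at A = (-7/11, 35/22)
S = J + t·(A−J) with t = 44/45, so JS:SA = 44/45:1/45

JS:SA = 44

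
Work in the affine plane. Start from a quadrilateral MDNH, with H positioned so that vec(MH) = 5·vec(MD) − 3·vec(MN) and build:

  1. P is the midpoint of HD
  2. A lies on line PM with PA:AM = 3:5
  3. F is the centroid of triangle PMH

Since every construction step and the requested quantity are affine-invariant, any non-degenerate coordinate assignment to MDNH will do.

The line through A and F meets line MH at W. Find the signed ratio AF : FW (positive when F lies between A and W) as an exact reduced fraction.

Work in coordinates with M = (0, 0), D = (1, 0), N = (0, 1), H = (5, -3).
1. P is the midpoint of HD ⇒ P = (3, -3/2)
2. A lies on line PM with PA:AM = 3:5 ⇒ A = (15/8, -15/16)
3. F is the centroid of triangle PMH ⇒ F = (8/3, -3/2)
line AF meets MH at W = (25/7, -15/7)
F = A + t·(W−A) with t = 7/15, so AF:FW = 7/15:8/15

AF:FW = 7/8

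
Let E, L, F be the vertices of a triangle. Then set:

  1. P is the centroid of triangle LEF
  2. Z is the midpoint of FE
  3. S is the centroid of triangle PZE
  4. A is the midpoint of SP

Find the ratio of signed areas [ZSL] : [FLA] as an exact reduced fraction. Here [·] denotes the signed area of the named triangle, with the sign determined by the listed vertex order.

Choose coordinates E = (0, 0), L = (1, 0), F = (0, 1).
1. P is the centroid of triangle LEF ⇒ P = (1/3, 1/3)
2. Z is the midpoint of FE ⇒ Z = (0, 1/2)
3. S is the centroid of triangle PZE ⇒ S = (1/9, 5/18)
4. A is the midpoint of SP ⇒ A = (2/9, 11/36)
2·[ZSL] = 1/6, 2·[FLA] = -17/36
[ZSL]:[FLA] = 1/6:-17/36 = -6/17

[ZSL]:[FLA] = -6/17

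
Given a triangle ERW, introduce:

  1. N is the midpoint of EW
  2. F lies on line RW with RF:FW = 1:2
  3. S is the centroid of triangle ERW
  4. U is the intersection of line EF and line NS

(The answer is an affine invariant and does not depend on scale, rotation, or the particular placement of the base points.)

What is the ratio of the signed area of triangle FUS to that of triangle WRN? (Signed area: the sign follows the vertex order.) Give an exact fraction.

[FUS]:[WRN] = 1/18

Assign E = (0, 0), R = (1, 0), W = (0, 1) — the answer is frame-independent, so this choice is without loss of generality.
1. N is the midpoint of EW ⇒ N = (0, 1/2)
2. F lies on line RW with RF:FW = 1:2 ⇒ F = (2/3, 1/3)
3. S is the centroid of triangle ERW ⇒ S = (1/3, 1/3)
4. U is the intersection of line EF and line NS ⇒ U = (1/2, 1/4)
2·[FUS] = -1/36, 2·[WRN] = -1/2
[FUS]:[WRN] = -1/36:-1/2 = 1/18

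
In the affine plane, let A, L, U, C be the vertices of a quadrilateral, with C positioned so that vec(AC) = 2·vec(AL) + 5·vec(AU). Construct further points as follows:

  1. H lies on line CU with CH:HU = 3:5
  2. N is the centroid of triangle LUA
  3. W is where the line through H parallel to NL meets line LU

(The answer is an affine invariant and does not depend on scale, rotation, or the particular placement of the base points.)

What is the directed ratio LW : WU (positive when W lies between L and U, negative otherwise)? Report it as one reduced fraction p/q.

LW:WU = -29/25

Choose coordinates A = (0, 0), L = (1, 0), U = (0, 1), C = (2, 5).
1. H lies on line CU with CH:HU = 3:5 ⇒ H = (5/4, 7/2)
2. N is the centroid of triangle LUA ⇒ N = (1/3, 1/3)
3. W is where the line through H parallel to NL meets line LU ⇒ W = (-25/4, 29/4)
W = L + t·(U−L) with t = 29/4, so LW:WU = t:(1−t) = 29/4:-25/4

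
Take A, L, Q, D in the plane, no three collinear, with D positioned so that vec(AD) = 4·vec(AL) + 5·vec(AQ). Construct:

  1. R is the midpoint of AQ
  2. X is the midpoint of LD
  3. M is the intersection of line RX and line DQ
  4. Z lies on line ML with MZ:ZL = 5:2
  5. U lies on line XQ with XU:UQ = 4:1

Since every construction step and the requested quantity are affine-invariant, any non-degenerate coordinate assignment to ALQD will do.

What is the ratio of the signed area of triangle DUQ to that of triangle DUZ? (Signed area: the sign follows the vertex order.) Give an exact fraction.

[DUQ]:[DUZ] = -4/21

Set A = (0, 0), L = (1, 0), Q = (0, 1), D = (4, 5); any affine frame gives the same invariant.
1. R is the midpoint of AQ ⇒ R = (0, 1/2)
2. X is the midpoint of LD ⇒ X = (5/2, 5/2)
3. M is the intersection of line RX and line DQ ⇒ M = (-5/2, -3/2)
4. Z lies on line ML with MZ:ZL = 5:2 ⇒ Z = (0, -3/7)
5. U lies on line XQ with XU:UQ = 4:1 ⇒ U = (1/2, 13/10)
2·[DUQ] = -4/5, 2·[DUZ] = 21/5
[DUQ]:[DUZ] = -4/5:21/5 = -4/21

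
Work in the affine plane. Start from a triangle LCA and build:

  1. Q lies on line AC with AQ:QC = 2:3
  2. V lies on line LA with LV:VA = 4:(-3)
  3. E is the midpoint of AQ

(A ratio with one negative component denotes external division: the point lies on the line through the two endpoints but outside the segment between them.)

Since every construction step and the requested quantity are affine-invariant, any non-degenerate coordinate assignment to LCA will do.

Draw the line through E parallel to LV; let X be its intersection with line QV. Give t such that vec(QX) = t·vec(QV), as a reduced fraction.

t = 1/2

Work in coordinates with L = (0, 0), C = (1, 0), A = (0, 1).
1. Q lies on line AC with AQ:QC = 2:3 ⇒ Q = (2/5, 3/5)
2. V lies on line LA with LV:VA = 4:(-3) ⇒ V = (0, 4)
3. E is the midpoint of AQ ⇒ E = (1/5, 4/5)
through E parallel to LV: direction (0, 4); meets QV at X = (1/5, 23/10)
X = Q + t·(V−Q) with t = 1/2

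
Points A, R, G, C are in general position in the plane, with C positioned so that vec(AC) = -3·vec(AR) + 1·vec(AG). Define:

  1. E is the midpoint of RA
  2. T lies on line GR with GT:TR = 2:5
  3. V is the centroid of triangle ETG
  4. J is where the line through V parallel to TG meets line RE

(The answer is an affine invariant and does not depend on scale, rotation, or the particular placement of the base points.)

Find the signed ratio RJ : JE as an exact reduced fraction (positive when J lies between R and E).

RJ:JE = 1/2

Work in coordinates with A = (0, 0), R = (1, 0), G = (0, 1), C = (-3, 1).
1. E is the midpoint of RA ⇒ E = (1/2, 0)
2. T lies on line GR with GT:TR = 2:5 ⇒ T = (2/7, 5/7)
3. V is the centroid of triangle ETG ⇒ V = (11/42, 4/7)
4. J is where the line through V parallel to TG meets line RE ⇒ J = (5/6, 0)
J = R + t·(E−R) with t = 1/3, so RJ:JE = t:(1−t) = 1/3:2/3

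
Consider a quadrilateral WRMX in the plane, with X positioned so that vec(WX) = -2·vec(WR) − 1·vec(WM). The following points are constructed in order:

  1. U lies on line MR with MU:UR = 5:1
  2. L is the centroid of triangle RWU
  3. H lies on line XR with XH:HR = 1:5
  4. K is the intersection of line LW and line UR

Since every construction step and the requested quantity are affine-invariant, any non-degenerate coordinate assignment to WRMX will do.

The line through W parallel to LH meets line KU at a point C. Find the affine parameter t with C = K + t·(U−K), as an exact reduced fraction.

Assign W = (0, 0), R = (1, 0), M = (0, 1), X = (-2, -1) — the answer is frame-independent, so this choice is without loss of generality.
1. U lies on line MR with MU:UR = 5:1 ⇒ U = (5/6, 1/6)
2. L is the centroid of triangle RWU ⇒ L = (11/18, 1/18)
3. H lies on line XR with XH:HR = 1:5 ⇒ H = (-3/2, -5/6)
4. K is the intersection of line LW and line UR ⇒ K = (11/12, 1/12)
through W parallel to LH: direction (-19/9, -8/9); meets KU at C = (19/27, 8/27)
C = K + t·(U−K) with t = 23/9

t = 23/9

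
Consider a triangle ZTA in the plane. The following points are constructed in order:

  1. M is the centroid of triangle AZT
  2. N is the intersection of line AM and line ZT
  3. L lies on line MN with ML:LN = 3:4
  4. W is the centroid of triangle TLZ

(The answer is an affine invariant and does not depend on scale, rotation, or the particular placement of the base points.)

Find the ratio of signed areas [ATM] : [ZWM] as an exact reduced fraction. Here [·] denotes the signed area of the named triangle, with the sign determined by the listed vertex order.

Choose coordinates Z = (0, 0), T = (1, 0), A = (0, 1).
1. M is the centroid of triangle AZT ⇒ M = (1/3, 1/3)
2. N is the intersection of line AM and line ZT ⇒ N = (1/2, 0)
3. L lies on line MN with ML:LN = 3:4 ⇒ L = (17/42, 4/21)
4. W is the centroid of triangle TLZ ⇒ W = (59/126, 4/63)
2·[ATM] = -1/3, 2·[ZWM] = 17/126
[ATM]:[ZWM] = -1/3:17/126 = -42/17

[ATM]:[ZWM] = -42/17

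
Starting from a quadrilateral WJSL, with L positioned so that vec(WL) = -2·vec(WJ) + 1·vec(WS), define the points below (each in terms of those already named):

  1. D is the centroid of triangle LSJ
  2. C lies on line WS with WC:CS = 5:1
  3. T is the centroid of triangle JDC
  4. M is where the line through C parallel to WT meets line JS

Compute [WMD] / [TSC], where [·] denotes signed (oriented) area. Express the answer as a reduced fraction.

Choose coordinates W = (0, 0), J = (1, 0), S = (0, 1), L = (-2, 1).
1. D is the centroid of triangle LSJ ⇒ D = (-1/3, 2/3)
2. C lies on line WS with WC:CS = 5:1 ⇒ C = (0, 5/6)
3. T is the centroid of triangle JDC ⇒ T = (2/9, 1/2)
4. M is where the line through C parallel to WT meets line JS ⇒ M = (2/39, 37/39)
2·[WMD] = 41/117, 2·[TSC] = 1/27
[WMD]:[TSC] = 41/117:1/27 = 123/13

[WMD]:[TSC] = 123/13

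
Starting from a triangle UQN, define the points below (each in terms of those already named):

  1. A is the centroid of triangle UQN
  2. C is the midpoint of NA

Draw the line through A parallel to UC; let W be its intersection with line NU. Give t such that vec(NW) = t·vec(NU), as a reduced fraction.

t = 2

Choose coordinates U = (0, 0), Q = (1, 0), N = (0, 1).
1. A is the centroid of triangle UQN ⇒ A = (1/3, 1/3)
2. C is the midpoint of NA ⇒ C = (1/6, 2/3)
through A parallel to UC: direction (1/6, 2/3); meets NU at W = (0, -1)
W = N + t·(U−N) with t = 2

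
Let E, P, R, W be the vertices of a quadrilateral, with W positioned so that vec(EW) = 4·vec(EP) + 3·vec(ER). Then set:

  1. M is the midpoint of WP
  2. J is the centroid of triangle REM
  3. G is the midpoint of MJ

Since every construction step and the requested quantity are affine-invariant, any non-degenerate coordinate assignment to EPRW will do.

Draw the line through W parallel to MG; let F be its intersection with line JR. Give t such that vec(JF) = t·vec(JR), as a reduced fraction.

Choose coordinates E = (0, 0), P = (1, 0), R = (0, 1), W = (4, 3).
1. M is the midpoint of WP ⇒ M = (5/2, 3/2)
2. J is the centroid of triangle REM ⇒ J = (5/6, 5/6)
3. G is the midpoint of MJ ⇒ G = (5/3, 7/6)
through W parallel to MG: direction (-5/6, -1/3); meets JR at F = (-2/3, 17/15)
F = J + t·(R−J) with t = 9/5

t = 9/5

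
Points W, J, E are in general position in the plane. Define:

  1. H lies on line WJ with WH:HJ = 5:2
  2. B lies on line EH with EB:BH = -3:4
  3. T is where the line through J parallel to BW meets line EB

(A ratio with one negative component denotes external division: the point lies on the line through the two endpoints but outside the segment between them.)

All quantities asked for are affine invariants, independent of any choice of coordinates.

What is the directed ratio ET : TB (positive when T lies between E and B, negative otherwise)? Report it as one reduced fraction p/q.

Work in coordinates with W = (0, 0), J = (1, 0), E = (0, 1).
1. H lies on line WJ with WH:HJ = 5:2 ⇒ H = (5/7, 0)
2. B lies on line EH with EB:BH = -3:4 ⇒ B = (-15/7, 4)
3. T is where the line through J parallel to BW meets line EB ⇒ T = (13/7, -8/5)
T = E + t·(B−E) with t = -13/15, so ET:TB = t:(1−t) = -13/15:28/15

ET:TB = -13/28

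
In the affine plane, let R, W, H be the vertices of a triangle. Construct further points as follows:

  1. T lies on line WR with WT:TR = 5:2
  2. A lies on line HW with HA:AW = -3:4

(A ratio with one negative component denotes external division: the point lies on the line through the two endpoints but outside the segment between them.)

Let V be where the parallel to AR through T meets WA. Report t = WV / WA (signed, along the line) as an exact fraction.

Set R = (0, 0), W = (1, 0), H = (0, 1); any affine frame gives the same invariant.
1. T lies on line WR with WT:TR = 5:2 ⇒ T = (2/7, 0)
2. A lies on line HW with HA:AW = -3:4 ⇒ A = (-3, 4)
through T parallel to AR: direction (3, -4); meets WA at V = (-13/7, 20/7)
V = W + t·(A−W) with t = 5/7

t = 5/7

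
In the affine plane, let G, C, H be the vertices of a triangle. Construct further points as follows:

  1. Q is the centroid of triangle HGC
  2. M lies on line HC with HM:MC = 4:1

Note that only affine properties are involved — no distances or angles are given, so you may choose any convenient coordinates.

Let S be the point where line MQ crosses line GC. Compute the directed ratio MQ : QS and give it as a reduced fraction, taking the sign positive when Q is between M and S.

MQ:QS = -2/5

Assign G = (0, 0), C = (1, 0), H = (0, 1) — the answer is frame-independent, so this choice is without loss of generality.
1. Q is the centroid of triangle HGC ⇒ Q = (1/3, 1/3)
2. M lies on line HC with HM:MC = 4:1 ⇒ M = (4/5, 1/5)
line MQ meets GC at S = (3/2, 0)
Q = M + t·(S−M) with t = -2/3, so MQ:QS = -2/3:5/3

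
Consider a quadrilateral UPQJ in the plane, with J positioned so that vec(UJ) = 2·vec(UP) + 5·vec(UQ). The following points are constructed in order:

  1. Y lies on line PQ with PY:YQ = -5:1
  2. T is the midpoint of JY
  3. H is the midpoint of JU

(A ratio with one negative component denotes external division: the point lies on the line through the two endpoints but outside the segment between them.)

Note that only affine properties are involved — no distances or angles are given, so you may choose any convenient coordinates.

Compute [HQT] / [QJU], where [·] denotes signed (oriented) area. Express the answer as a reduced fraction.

[HQT]:[QJU] = 13/32

Set U = (0, 0), P = (1, 0), Q = (0, 1), J = (2, 5); any affine frame gives the same invariant.
1. Y lies on line PQ with PY:YQ = -5:1 ⇒ Y = (-1/4, 5/4)
2. T is the midpoint of JY ⇒ T = (7/8, 25/8)
3. H is the midpoint of JU ⇒ H = (1, 5/2)
2·[HQT] = -13/16, 2·[QJU] = -2
[HQT]:[QJU] = -13/16:-2 = 13/32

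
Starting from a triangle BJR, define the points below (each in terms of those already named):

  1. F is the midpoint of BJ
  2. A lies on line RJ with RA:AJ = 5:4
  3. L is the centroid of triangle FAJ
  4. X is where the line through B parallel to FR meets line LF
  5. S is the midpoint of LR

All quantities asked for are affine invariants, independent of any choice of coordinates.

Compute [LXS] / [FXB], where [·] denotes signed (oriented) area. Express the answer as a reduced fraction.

Assign B = (0, 0), J = (1, 0), R = (0, 1) — the answer is frame-independent, so this choice is without loss of generality.
1. F is the midpoint of BJ ⇒ F = (1/2, 0)
2. A lies on line RJ with RA:AJ = 5:4 ⇒ A = (5/9, 4/9)
3. L is the centroid of triangle FAJ ⇒ L = (37/54, 4/27)
4. X is where the line through B parallel to FR meets line LF ⇒ X = (1/7, -2/7)
5. S is the midpoint of LR ⇒ S = (37/108, 31/54)
2·[LXS] = -41/108, 2·[FXB] = -1/7
[LXS]:[FXB] = -41/108:-1/7 = 287/108

[LXS]:[FXB] = 287/108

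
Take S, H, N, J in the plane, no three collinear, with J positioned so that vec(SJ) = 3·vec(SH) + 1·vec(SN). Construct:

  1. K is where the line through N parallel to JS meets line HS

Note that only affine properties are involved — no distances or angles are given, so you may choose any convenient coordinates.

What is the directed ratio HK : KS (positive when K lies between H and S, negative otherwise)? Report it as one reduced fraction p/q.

HK:KS = -4/3

Choose coordinates S = (0, 0), H = (1, 0), N = (0, 1), J = (3, 1).
1. K is where the line through N parallel to JS meets line HS ⇒ K = (-3, 0)
K = H + t·(S−H) with t = 4, so HK:KS = t:(1−t) = 4:-3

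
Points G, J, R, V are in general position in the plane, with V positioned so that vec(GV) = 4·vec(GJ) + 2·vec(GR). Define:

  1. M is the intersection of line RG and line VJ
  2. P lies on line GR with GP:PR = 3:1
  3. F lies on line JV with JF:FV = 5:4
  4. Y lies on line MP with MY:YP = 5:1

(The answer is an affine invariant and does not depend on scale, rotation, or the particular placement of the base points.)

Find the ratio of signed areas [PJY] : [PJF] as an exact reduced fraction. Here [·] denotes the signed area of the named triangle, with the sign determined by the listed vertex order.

[PJY]:[PJF] = -1/10

Assign G = (0, 0), J = (1, 0), R = (0, 1), V = (4, 2) — the answer is frame-independent, so this choice is without loss of generality.
1. M is the intersection of line RG and line VJ ⇒ M = (0, -2/3)
2. P lies on line GR with GP:PR = 3:1 ⇒ P = (0, 3/4)
3. F lies on line JV with JF:FV = 5:4 ⇒ F = (8/3, 10/9)
4. Y lies on line MP with MY:YP = 5:1 ⇒ Y = (0, 37/72)
2·[PJY] = -17/72, 2·[PJF] = 85/36
[PJY]:[PJF] = -17/72:85/36 = -1/10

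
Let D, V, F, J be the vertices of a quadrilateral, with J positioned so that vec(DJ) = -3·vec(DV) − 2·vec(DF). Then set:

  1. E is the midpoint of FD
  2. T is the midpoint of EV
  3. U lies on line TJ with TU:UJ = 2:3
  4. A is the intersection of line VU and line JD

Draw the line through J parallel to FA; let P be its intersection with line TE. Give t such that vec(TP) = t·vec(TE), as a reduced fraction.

Work in coordinates with D = (0, 0), V = (1, 0), F = (0, 1), J = (-3, -2).
1. E is the midpoint of FD ⇒ E = (0, 1/2)
2. T is the midpoint of EV ⇒ T = (1/2, 1/4)
3. U lies on line TJ with TU:UJ = 2:3 ⇒ U = (-9/10, -13/20)
4. A is the intersection of line VU and line JD ⇒ A = (-39/37, -26/37)
through J parallel to FA: direction (-39/37, -63/37); meets TE at P = (-61/55, 58/55)
P = T + t·(E−T) with t = 177/55

t = 177/55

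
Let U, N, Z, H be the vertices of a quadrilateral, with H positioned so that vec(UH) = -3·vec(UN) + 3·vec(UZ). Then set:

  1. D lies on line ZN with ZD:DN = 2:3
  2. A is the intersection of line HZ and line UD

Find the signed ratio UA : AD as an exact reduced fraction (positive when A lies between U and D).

Assign U = (0, 0), N = (1, 0), Z = (0, 1), H = (-3, 3) — the answer is frame-independent, so this choice is without loss of generality.
1. D lies on line ZN with ZD:DN = 2:3 ⇒ D = (2/5, 3/5)
2. A is the intersection of line HZ and line UD ⇒ A = (6/13, 9/13)
A = U + t·(D−U) with t = 15/13, so UA:AD = t:(1−t) = 15/13:-2/13

UA:AD = -15/2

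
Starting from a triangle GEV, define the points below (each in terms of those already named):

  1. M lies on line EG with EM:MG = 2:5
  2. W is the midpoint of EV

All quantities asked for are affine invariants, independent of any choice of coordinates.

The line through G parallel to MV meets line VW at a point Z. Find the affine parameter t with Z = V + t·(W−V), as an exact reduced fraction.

t = -5

Set G = (0, 0), E = (1, 0), V = (0, 1); any affine frame gives the same invariant.
1. M lies on line EG with EM:MG = 2:5 ⇒ M = (5/7, 0)
2. W is the midpoint of EV ⇒ W = (1/2, 1/2)
through G parallel to MV: direction (-5/7, 1); meets VW at Z = (-5/2, 7/2)
Z = V + t·(W−V) with t = -5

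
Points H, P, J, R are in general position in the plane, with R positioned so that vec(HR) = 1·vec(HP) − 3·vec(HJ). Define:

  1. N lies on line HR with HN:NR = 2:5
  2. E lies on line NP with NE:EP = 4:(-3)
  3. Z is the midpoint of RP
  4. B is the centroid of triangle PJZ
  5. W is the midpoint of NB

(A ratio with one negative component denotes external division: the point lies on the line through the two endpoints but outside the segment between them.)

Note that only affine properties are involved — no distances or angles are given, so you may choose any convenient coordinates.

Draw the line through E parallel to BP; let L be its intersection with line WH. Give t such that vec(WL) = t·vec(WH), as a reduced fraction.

Assign H = (0, 0), P = (1, 0), J = (0, 1), R = (1, -3) — the answer is frame-independent, so this choice is without loss of generality.
1. N lies on line HR with HN:NR = 2:5 ⇒ N = (2/7, -6/7)
2. E lies on line NP with NE:EP = 4:(-3) ⇒ E = (22/7, 18/7)
3. Z is the midpoint of RP ⇒ Z = (1, -3/2)
4. B is the centroid of triangle PJZ ⇒ B = (2/3, -1/6)
5. W is the midpoint of NB ⇒ W = (10/21, -43/84)
through E parallel to BP: direction (1/3, 1/6); meets WH at L = (-40/63, 43/63)
L = W + t·(H−W) with t = 7/3

t = 7/3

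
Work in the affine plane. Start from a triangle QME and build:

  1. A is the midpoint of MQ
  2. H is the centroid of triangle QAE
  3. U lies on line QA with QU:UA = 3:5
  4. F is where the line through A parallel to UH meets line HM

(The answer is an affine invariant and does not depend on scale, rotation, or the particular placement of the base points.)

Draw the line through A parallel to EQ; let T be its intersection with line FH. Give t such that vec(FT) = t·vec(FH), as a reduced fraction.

Choose coordinates Q = (0, 0), M = (1, 0), E = (0, 1).
1. A is the midpoint of MQ ⇒ A = (1/2, 0)
2. H is the centroid of triangle QAE ⇒ H = (1/6, 1/3)
3. U lies on line QA with QU:UA = 3:5 ⇒ U = (3/16, 0)
4. F is where the line through A parallel to UH meets line HM ⇒ F = (19/39, 8/39)
through A parallel to EQ: direction (0, -1); meets FH at T = (1/2, 1/5)
T = F + t·(H−F) with t = -1/25

t = -1/25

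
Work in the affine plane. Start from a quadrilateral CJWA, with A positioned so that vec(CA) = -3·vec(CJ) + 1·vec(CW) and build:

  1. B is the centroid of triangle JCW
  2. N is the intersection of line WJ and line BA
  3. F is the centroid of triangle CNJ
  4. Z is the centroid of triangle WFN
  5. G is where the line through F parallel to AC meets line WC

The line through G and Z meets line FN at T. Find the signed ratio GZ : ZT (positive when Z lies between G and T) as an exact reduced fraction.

Assign C = (0, 0), J = (1, 0), W = (0, 1), A = (-3, 1) — the answer is frame-independent, so this choice is without loss of generality.
1. B is the centroid of triangle JCW ⇒ B = (1/3, 1/3)
2. N is the intersection of line WJ and line BA ⇒ N = (3/4, 1/4)
3. F is the centroid of triangle CNJ ⇒ F = (7/12, 1/12)
4. Z is the centroid of triangle WFN ⇒ Z = (4/9, 4/9)
5. G is where the line through F parallel to AC meets line WC ⇒ G = (0, 5/18)
line GZ meets FN at T = (56/45, 67/90)
Z = G + t·(T−G) with t = 5/14, so GZ:ZT = 5/14:9/14

GZ:ZT = 5/9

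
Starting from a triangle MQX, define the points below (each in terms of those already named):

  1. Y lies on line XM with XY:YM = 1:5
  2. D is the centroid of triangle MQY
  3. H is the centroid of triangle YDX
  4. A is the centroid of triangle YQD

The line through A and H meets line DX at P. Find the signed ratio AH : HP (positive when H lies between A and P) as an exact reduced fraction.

AH:HP = -7

Set M = (0, 0), Q = (1, 0), X = (0, 1); any affine frame gives the same invariant.
1. Y lies on line XM with XY:YM = 1:5 ⇒ Y = (0, 5/6)
2. D is the centroid of triangle MQY ⇒ D = (1/3, 5/18)
3. H is the centroid of triangle YDX ⇒ H = (1/9, 19/27)
4. A is the centroid of triangle YQD ⇒ A = (4/9, 10/27)
line AH meets DX at P = (10/63, 124/189)
H = A + t·(P−A) with t = 7/6, so AH:HP = 7/6:-1/6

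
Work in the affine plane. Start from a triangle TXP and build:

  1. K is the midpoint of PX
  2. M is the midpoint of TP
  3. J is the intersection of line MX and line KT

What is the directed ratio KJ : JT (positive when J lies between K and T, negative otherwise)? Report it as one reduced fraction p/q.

KJ:JT = 1/2

Assign T = (0, 0), X = (1, 0), P = (0, 1) — the answer is frame-independent, so this choice is without loss of generality.
1. K is the midpoint of PX ⇒ K = (1/2, 1/2)
2. M is the midpoint of TP ⇒ M = (0, 1/2)
3. J is the intersection of line MX and line KT ⇒ J = (1/3, 1/3)
J = K + t·(T−K) with t = 1/3, so KJ:JT = t:(1−t) = 1/3:2/3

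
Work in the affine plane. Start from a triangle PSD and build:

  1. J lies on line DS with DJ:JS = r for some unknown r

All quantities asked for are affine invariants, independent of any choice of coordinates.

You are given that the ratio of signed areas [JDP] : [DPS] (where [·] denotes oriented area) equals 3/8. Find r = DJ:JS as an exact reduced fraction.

r = 3/5

Set P = (0, 0), S = (1, 0), D = (0, 1); any affine frame gives the same invariant.
1. With DJ:JS = r, write λ = r/(r+1) so J = D + λ·(S−D); J is affine-linear in λ
Every point depending on J is an affine combination of J and λ-independent points, so each such coordinate is linear in λ; the λ² term in each signed area is a multiple of (S−D)×(S−D) = 0, so 2·[JDP] and 2·[DPS] are each linear in λ. Evaluating at λ=0 and λ=1:
  2·[JDP] = λ,   2·[DPS] = 1
So [JDP]:[DPS] = (λ) / (1). Setting this equal to 3/8:
  λ = 3/8·(1)  ⇒  λ = 3/8
Then r = λ/(1−λ) = (3/8)/(5/8) = 3/5. Check: with r = 3/5, J = (3/8, 5/8) and [JDP]:[DPS] = 3/8 as required.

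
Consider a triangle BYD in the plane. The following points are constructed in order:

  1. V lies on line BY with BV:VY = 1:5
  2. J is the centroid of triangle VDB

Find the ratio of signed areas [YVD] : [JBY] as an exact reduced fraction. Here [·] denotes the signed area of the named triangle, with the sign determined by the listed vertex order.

[YVD]:[JBY] = -5/2

Assign B = (0, 0), Y = (1, 0), D = (0, 1) — the answer is frame-independent, so this choice is without loss of generality.
1. V lies on line BY with BV:VY = 1:5 ⇒ V = (1/6, 0)
2. J is the centroid of triangle VDB ⇒ J = (1/18, 1/3)
2·[YVD] = -5/6, 2·[JBY] = 1/3
[YVD]:[JBY] = -5/6:1/3 = -5/2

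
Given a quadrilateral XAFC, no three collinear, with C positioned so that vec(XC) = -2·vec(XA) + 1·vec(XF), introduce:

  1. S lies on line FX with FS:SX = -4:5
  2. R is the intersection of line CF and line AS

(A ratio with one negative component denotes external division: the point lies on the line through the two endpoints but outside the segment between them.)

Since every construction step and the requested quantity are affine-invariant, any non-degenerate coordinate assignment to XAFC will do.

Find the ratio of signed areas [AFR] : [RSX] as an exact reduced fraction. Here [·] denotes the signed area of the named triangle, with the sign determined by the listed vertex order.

Choose coordinates X = (0, 0), A = (1, 0), F = (0, 1), C = (-2, 1).
1. S lies on line FX with FS:SX = -4:5 ⇒ S = (0, 5)
2. R is the intersection of line CF and line AS ⇒ R = (4/5, 1)
2·[AFR] = -4/5, 2·[RSX] = 4
[AFR]:[RSX] = -4/5:4 = -1/5

[AFR]:[RSX] = -1/5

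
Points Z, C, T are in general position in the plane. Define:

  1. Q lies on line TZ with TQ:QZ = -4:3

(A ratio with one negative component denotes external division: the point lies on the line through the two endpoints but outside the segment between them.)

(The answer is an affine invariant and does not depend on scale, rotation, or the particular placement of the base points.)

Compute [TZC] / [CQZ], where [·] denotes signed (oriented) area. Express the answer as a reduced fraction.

Assign Z = (0, 0), C = (1, 0), T = (0, 1) — the answer is frame-independent, so this choice is without loss of generality.
1. Q lies on line TZ with TQ:QZ = -4:3 ⇒ Q = (0, -3)
2·[TZC] = 1, 2·[CQZ] = -3
[TZC]:[CQZ] = 1:-3 = -1/3

[TZC]:[CQZ] = -1/3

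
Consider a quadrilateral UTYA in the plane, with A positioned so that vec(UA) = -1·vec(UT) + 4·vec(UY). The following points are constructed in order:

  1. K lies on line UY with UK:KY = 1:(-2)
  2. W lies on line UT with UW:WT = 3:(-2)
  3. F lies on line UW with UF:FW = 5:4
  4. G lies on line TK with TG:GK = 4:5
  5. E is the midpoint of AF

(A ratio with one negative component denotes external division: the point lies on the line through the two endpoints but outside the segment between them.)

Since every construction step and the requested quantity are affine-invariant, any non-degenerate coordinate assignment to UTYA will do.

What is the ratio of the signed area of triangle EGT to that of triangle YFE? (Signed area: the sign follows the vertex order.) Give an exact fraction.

Assign U = (0, 0), T = (1, 0), Y = (0, 1), A = (-1, 4) — the answer is frame-independent, so this choice is without loss of generality.
1. K lies on line UY with UK:KY = 1:(-2) ⇒ K = (0, -1)
2. W lies on line UT with UW:WT = 3:(-2) ⇒ W = (3, 0)
3. F lies on line UW with UF:FW = 5:4 ⇒ F = (5/3, 0)
4. G lies on line TK with TG:GK = 4:5 ⇒ G = (5/9, -4/9)
5. E is the midpoint of AF ⇒ E = (1/3, 2)
2·[EGT] = 32/27, 2·[YFE] = 2
[EGT]:[YFE] = 32/27:2 = 16/27

[EGT]:[YFE] = 16/27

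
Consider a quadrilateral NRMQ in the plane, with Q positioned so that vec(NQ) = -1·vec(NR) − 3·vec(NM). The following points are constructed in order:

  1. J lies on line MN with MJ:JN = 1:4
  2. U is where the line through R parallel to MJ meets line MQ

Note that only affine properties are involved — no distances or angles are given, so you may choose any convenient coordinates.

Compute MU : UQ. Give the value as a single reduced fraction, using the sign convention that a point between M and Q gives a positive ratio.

MU:UQ = -1/2

Assign N = (0, 0), R = (1, 0), M = (0, 1), Q = (-1, -3) — the answer is frame-independent, so this choice is without loss of generality.
1. J lies on line MN with MJ:JN = 1:4 ⇒ J = (0, 4/5)
2. U is where the line through R parallel to MJ meets line MQ ⇒ U = (1, 5)
U = M + t·(Q−M) with t = -1, so MU:UQ = t:(1−t) = -1:2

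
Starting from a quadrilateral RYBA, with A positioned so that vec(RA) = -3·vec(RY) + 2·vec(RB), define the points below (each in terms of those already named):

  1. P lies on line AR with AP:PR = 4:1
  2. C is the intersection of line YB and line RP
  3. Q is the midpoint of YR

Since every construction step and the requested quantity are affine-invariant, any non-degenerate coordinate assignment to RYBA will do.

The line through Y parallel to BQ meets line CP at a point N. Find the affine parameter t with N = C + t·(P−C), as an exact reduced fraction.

Work in coordinates with R = (0, 0), Y = (1, 0), B = (0, 1), A = (-3, 2).
1. P lies on line AR with AP:PR = 4:1 ⇒ P = (-3/5, 2/5)
2. C is the intersection of line YB and line RP ⇒ C = (3, -2)
3. Q is the midpoint of YR ⇒ Q = (1/2, 0)
through Y parallel to BQ: direction (1/2, -1); meets CP at N = (3/2, -1)
N = C + t·(P−C) with t = 5/12

t = 5/12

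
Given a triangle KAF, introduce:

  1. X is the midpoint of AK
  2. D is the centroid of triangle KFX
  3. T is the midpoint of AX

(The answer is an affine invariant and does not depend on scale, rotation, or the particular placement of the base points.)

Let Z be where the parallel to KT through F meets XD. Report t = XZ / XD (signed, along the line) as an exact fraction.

t = 3

Assign K = (0, 0), A = (1, 0), F = (0, 1) — the answer is frame-independent, so this choice is without loss of generality.
1. X is the midpoint of AK ⇒ X = (1/2, 0)
2. D is the centroid of triangle KFX ⇒ D = (1/6, 1/3)
3. T is the midpoint of AX ⇒ T = (3/4, 0)
through F parallel to KT: direction (3/4, 0); meets XD at Z = (-1/2, 1)
Z = X + t·(D−X) with t = 3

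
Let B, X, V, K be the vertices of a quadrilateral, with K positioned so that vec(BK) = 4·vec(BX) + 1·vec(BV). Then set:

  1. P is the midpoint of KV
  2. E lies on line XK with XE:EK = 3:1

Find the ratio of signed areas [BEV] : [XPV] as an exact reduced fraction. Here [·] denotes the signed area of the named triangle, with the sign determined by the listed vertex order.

[BEV]:[XPV] = 13/8

Choose coordinates B = (0, 0), X = (1, 0), V = (0, 1), K = (4, 1).
1. P is the midpoint of KV ⇒ P = (2, 1)
2. E lies on line XK with XE:EK = 3:1 ⇒ E = (13/4, 3/4)
2·[BEV] = 13/4, 2·[XPV] = 2
[BEV]:[XPV] = 13/4:2 = 13/8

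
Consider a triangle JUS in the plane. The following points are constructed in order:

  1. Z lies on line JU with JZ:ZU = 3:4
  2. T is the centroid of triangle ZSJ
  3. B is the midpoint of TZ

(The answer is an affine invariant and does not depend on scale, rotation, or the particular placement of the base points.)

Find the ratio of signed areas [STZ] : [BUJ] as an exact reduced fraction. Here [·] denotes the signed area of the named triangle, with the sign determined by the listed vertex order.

Set J = (0, 0), U = (1, 0), S = (0, 1); any affine frame gives the same invariant.
1. Z lies on line JU with JZ:ZU = 3:4 ⇒ Z = (3/7, 0)
2. T is the centroid of triangle ZSJ ⇒ T = (1/7, 1/3)
3. B is the midpoint of TZ ⇒ B = (2/7, 1/6)
2·[STZ] = 1/7, 2·[BUJ] = -1/6
[STZ]:[BUJ] = 1/7:-1/6 = -6/7

[STZ]:[BUJ] = -6/7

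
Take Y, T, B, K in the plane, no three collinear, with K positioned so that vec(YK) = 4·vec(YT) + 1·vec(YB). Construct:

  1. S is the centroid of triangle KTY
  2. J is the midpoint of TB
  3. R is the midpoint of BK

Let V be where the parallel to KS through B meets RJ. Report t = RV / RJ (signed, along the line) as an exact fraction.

t = -8

Choose coordinates Y = (0, 0), T = (1, 0), B = (0, 1), K = (4, 1).
1. S is the centroid of triangle KTY ⇒ S = (5/3, 1/3)
2. J is the midpoint of TB ⇒ J = (1/2, 1/2)
3. R is the midpoint of BK ⇒ R = (2, 1)
through B parallel to KS: direction (-7/3, -2/3); meets RJ at V = (14, 5)
V = R + t·(J−R) with t = -8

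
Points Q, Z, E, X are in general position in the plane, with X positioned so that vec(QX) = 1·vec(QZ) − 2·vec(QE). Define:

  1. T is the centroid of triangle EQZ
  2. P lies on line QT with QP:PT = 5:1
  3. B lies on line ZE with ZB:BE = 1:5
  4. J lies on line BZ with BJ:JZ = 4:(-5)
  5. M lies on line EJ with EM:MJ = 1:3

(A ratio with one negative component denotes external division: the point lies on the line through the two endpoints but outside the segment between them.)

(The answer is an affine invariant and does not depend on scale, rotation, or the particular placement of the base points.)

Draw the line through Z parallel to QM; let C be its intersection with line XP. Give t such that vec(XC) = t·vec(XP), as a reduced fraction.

t = 9/85

Work in coordinates with Q = (0, 0), Z = (1, 0), E = (0, 1), X = (1, -2).
1. T is the centroid of triangle EQZ ⇒ T = (1/3, 1/3)
2. P lies on line QT with QP:PT = 5:1 ⇒ P = (5/18, 5/18)
3. B lies on line ZE with ZB:BE = 1:5 ⇒ B = (5/6, 1/6)
4. J lies on line BZ with BJ:JZ = 4:(-5) ⇒ J = (1/6, 5/6)
5. M lies on line EJ with EM:MJ = 1:3 ⇒ M = (1/24, 23/24)
through Z parallel to QM: direction (1/24, 23/24); meets XP at C = (157/170, -299/170)
C = X + t·(P−X) with t = 9/85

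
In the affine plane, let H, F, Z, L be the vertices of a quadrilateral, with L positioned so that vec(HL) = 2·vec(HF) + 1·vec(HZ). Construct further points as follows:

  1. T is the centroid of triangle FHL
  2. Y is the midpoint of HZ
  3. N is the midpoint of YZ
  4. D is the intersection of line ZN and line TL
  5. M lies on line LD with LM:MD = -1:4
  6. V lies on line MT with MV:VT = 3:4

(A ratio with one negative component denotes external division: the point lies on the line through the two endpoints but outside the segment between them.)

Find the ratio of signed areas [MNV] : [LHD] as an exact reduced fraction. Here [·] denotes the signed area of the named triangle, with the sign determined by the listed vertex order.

Set H = (0, 0), F = (1, 0), Z = (0, 1), L = (2, 1); any affine frame gives the same invariant.
1. T is the centroid of triangle FHL ⇒ T = (1, 1/3)
2. Y is the midpoint of HZ ⇒ Y = (0, 1/2)
3. N is the midpoint of YZ ⇒ N = (0, 3/4)
4. D is the intersection of line ZN and line TL ⇒ D = (0, -1/3)
5. M lies on line LD with LM:MD = -1:4 ⇒ M = (8/3, 13/9)
6. V lies on line MT with MV:VT = 3:4 ⇒ V = (41/21, 61/63)
2·[MNV] = 65/84, 2·[LHD] = 2/3
[MNV]:[LHD] = 65/84:2/3 = 65/56

[MNV]:[LHD] = 65/56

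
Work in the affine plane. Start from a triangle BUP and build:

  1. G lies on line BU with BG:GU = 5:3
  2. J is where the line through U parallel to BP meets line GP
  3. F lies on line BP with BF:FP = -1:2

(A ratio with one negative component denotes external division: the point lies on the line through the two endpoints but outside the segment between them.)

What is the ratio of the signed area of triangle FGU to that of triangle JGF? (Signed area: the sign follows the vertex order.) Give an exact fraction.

Assign B = (0, 0), U = (1, 0), P = (0, 1) — the answer is frame-independent, so this choice is without loss of generality.
1. G lies on line BU with BG:GU = 5:3 ⇒ G = (5/8, 0)
2. J is where the line through U parallel to BP meets line GP ⇒ J = (1, -3/5)
3. F lies on line BP with BF:FP = -1:2 ⇒ F = (0, -1)
2·[FGU] = -3/8, 2·[JGF] = 3/4
[FGU]:[JGF] = -3/8:3/4 = -1/2

[FGU]:[JGF] = -1/2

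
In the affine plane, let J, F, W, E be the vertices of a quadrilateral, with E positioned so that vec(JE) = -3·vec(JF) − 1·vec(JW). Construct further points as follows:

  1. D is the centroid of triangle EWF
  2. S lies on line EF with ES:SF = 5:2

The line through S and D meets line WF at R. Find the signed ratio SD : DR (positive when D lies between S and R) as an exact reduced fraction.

SD:DR = -1/7

Choose coordinates J = (0, 0), F = (1, 0), W = (0, 1), E = (-3, -1).
1. D is the centroid of triangle EWF ⇒ D = (-2/3, 0)
2. S lies on line EF with ES:SF = 5:2 ⇒ S = (-1/7, -2/7)
line SD meets WF at R = (3, -2)
D = S + t·(R−S) with t = -1/6, so SD:DR = -1/6:7/6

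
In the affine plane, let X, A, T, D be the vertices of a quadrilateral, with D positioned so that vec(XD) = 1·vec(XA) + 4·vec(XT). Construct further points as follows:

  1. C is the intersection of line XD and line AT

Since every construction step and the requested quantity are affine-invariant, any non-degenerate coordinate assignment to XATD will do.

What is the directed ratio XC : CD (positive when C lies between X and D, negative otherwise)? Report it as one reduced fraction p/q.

Assign X = (0, 0), A = (1, 0), T = (0, 1), D = (1, 4) — the answer is frame-independent, so this choice is without loss of generality.
1. C is the intersection of line XD and line AT ⇒ C = (1/5, 4/5)
C = X + t·(D−X) with t = 1/5, so XC:CD = t:(1−t) = 1/5:4/5

XC:CD = 1/4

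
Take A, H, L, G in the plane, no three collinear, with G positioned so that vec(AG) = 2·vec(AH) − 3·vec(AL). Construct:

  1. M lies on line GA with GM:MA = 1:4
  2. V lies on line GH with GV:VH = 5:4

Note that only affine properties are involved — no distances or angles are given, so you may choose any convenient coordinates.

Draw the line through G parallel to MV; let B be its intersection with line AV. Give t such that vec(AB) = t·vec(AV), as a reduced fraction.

t = 5/4

Assign A = (0, 0), H = (1, 0), L = (0, 1), G = (2, -3) — the answer is frame-independent, so this choice is without loss of generality.
1. M lies on line GA with GM:MA = 1:4 ⇒ M = (8/5, -12/5)
2. V lies on line GH with GV:VH = 5:4 ⇒ V = (13/9, -4/3)
through G parallel to MV: direction (-7/45, 16/15); meets AV at B = (65/36, -5/3)
B = A + t·(V−A) with t = 5/4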